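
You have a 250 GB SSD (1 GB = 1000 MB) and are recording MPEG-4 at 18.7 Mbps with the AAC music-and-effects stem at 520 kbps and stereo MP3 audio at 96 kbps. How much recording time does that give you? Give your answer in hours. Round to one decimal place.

Audio total: 520 + 96 = 616 kbps = 0.616 Mbps.
Total bitrate: 18.7 + 0.616 = 19.316 Mbps.
Capacity: 250 GB = 2,000,000 Mb.
Recording time: 2,000,000 / 19.316 = 103,541 s ≈ 28.8 hours.

28.8 hours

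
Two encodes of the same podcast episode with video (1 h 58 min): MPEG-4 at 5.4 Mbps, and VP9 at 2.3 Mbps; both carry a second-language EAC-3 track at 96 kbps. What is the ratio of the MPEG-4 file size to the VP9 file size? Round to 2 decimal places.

1 h 58 min = 118 min = 7080 s
Audio: 96 kbps = 0.096 Mbps.
MPEG-4: 5.496 Mbps × 7080 s = 38911.7 Mb = 4.864 GB.
VP9: 2.396 Mbps × 7080 s = 16963.7 Mb = 2.120 GB.
Ratio: 4.864 / 2.120 = 2.294.

2.29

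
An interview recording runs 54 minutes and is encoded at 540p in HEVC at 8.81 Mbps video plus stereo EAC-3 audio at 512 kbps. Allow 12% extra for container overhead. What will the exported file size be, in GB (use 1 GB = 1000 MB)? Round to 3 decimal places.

4.228 GB

54 min = 3240 s
Audio: 512 kbps = 0.512 Mbps.
Total bitrate: 8.81 + 0.512 = 9.322 Mbps.
Stream data: 9.322 Mbps × 3240 s = 30203.3 Mb.
With 12% container overhead: ×1.12.
33,828 Mb ÷ 8 = 4,228 MB → 4.228 GB.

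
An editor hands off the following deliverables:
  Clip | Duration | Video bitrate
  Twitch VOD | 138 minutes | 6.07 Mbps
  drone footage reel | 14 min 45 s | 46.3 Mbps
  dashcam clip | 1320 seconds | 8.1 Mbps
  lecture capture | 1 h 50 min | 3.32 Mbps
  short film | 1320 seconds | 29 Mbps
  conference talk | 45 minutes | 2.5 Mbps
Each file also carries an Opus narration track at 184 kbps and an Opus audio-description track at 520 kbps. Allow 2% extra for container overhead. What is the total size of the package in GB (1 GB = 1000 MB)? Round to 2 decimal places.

Audio total: 184 + 520 = 704 kbps = 0.704 Mbps.
Twitch VOD: 6.774 Mbps × 8280 s × 1.02 = 57210.5 Mb
drone footage reel: 47.004 Mbps × 885 s × 1.02 = 42430.5 Mb
dashcam clip: 8.804 Mbps × 1320 s × 1.02 = 11853.7 Mb
lecture capture: 4.024 Mbps × 6600 s × 1.02 = 27089.6 Mb
short film: 29.704 Mbps × 1320 s × 1.02 = 39993.5 Mb
conference talk: 3.204 Mbps × 2700 s × 1.02 = 8823.8 Mb
Total: 187401.6 Mb = 23425.2 MB.
= 23.43 GB.

23.43 GB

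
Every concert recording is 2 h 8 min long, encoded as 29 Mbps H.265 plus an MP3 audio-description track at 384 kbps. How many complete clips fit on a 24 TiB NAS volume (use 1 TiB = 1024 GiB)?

935

2 h 8 min = 128 min = 7680 s
Audio: 384 kbps = 0.384 Mbps.
Total bitrate: 29.384 Mbps.
Per item: 29.384 Mbps × 7680 s = 225,669 Mb = 28,209 MB.
Capacity: 24 TiB = 211,106,233 Mb; 935.47 items → 935 complete.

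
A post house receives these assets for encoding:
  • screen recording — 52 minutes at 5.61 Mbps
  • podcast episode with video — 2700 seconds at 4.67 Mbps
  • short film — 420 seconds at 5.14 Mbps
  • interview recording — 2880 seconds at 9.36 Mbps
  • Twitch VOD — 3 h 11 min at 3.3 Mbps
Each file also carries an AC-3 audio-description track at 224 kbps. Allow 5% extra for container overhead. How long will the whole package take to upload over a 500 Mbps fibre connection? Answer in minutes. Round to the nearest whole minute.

4 minutes

Audio: 224 kbps = 0.224 Mbps.
screen recording: 5.834 Mbps × 3120 s × 1.05 = 19112.2 Mb
podcast episode with video: 4.894 Mbps × 2700 s × 1.05 = 13874.5 Mb
short film: 5.364 Mbps × 420 s × 1.05 = 2365.5 Mb
interview recording: 9.584 Mbps × 2880 s × 1.05 = 28982.0 Mb
Twitch VOD: 3.524 Mbps × 11460 s × 1.05 = 42404.3 Mb
Total: 106738.5 Mb = 13342.3 MB.
At 500 Mbps: 106738.5 / 500 = 213 s ≈ 3.56 minutes.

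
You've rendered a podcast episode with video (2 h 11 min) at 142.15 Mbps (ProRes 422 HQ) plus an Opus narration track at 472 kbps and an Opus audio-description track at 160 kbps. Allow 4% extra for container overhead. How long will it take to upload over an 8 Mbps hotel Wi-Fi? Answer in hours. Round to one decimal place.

40.5 hours

2 h 11 min = 131 min = 7860 s
Audio total: 472 + 160 = 632 kbps = 0.632 Mbps.
Total bitrate: 142.782 Mbps.
File: 142.782 Mbps × 7860 s = 1122266.5 Mb.
With 4% container overhead: ×1.04. → 1167157.2 Mb.
At 8 Mbps: 1167157.2 / 8 = 145894.6 s ≈ 40.5 hours.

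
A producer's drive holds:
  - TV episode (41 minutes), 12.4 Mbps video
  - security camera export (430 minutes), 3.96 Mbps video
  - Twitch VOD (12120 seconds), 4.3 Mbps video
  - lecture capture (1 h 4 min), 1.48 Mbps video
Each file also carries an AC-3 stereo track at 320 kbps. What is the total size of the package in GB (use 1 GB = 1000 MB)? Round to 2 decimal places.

25.58 GB

Audio: 320 kbps = 0.320 Mbps.
TV episode: 12.720 Mbps × 2460 s = 31291.2 Mb
security camera export: 4.280 Mbps × 25800 s = 110424.0 Mb
Twitch VOD: 4.620 Mbps × 12120 s = 55994.4 Mb
lecture capture: 1.800 Mbps × 3840 s = 6912.0 Mb
Total: 204621.6 Mb = 25577.7 MB.
= 25.58 GB.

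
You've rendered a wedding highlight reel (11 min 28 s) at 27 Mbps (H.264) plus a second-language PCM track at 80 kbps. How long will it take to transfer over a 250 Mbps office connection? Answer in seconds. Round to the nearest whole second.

75 seconds

11 min 28 s = 688 s
Audio: 80 kbps = 0.080 Mbps.
Total bitrate: 27.080 Mbps.
File: 27.080 Mbps × 688 s = 18631.0 Mb.
At 250 Mbps: 18631.0 / 250 = 74.5 s ≈ 74.5 seconds.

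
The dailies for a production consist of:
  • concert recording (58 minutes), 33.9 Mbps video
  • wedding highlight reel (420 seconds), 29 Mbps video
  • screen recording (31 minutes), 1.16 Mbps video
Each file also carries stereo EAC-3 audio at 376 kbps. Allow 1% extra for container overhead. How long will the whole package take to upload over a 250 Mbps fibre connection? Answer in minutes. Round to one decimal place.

9.1 minutes

Audio: 376 kbps = 0.376 Mbps.
concert recording: 34.276 Mbps × 3480 s × 1.01 = 120473.3 Mb
wedding highlight reel: 29.376 Mbps × 420 s × 1.01 = 12461.3 Mb
screen recording: 1.536 Mbps × 1860 s × 1.01 = 2885.5 Mb
Total: 135820.1 Mb = 16977.5 MB.
At 250 Mbps: 135820.1 / 250 = 543 s ≈ 9.05 minutes.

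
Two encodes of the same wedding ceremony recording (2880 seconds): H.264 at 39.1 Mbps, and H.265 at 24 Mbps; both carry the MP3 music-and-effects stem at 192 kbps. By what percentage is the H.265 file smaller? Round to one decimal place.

38.4%

Audio: 192 kbps = 0.192 Mbps.
H.264: 39.292 Mbps × 2880 s = 113161.0 Mb = 13.174 GiB.
H.265: 24.192 Mbps × 2880 s = 69673.0 Mb = 8.111 GiB.
Reduction: (1 − 8.111/13.174) × 100 = 38.43%.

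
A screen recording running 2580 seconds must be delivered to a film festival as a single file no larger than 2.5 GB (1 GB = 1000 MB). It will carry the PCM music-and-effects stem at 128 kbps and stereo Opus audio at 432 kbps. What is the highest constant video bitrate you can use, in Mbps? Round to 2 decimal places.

7.19 Mbps

Budget: 2.5 GB = 20000.0 Mb.
Total bitrate budget: 20000.0 Mb / 2580 s = 7.752 Mbps.
Audio total: 128 + 432 = 560 kbps = 0.560 Mbps.
Video: 7.752 − 0.560 = 7.192 Mbps.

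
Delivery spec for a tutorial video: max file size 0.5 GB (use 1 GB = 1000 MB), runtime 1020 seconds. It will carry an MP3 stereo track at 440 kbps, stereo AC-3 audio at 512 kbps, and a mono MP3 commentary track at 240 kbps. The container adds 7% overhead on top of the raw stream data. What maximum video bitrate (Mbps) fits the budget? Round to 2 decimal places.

2.47 Mbps

Budget: 0.5 GB = 4000.0 Mb.
Stream payload after overhead: 4000.0 / 1.07 = 3738.3 Mb.
Total bitrate budget: 3738.3 Mb / 1020 s = 3.665 Mbps.
Audio total: 440 + 512 + 240 = 1192 kbps = 1.192 Mbps.
Video: 3.665 − 1.192 = 2.473 Mbps.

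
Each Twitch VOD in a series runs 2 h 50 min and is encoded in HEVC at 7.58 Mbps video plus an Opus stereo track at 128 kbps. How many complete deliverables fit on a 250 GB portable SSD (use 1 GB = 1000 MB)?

25

2 h 50 min = 170 min = 10200 s
Audio: 128 kbps = 0.128 Mbps.
Total bitrate: 7.708 Mbps.
Per item: 7.708 Mbps × 10200 s = 78,622 Mb = 9,828 MB.
Capacity: 250 GB = 2,000,000 Mb; 25.44 items → 25 complete.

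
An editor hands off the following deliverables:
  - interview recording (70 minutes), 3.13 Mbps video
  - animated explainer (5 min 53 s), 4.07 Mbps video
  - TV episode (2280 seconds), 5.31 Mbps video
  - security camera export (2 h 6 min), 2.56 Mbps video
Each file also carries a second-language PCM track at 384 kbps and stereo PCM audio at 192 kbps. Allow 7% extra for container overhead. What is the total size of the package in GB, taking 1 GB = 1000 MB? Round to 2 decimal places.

Audio total: 384 + 192 = 576 kbps = 0.576 Mbps.
interview recording: 3.706 Mbps × 4200 s × 1.07 = 16654.8 Mb
animated explainer: 4.646 Mbps × 353 s × 1.07 = 1754.8 Mb
TV episode: 5.886 Mbps × 2280 s × 1.07 = 14359.5 Mb
security camera export: 3.136 Mbps × 7560 s × 1.07 = 25367.7 Mb
Total: 58136.8 Mb = 7267.1 MB.
= 7.267 GB.

7.27 GB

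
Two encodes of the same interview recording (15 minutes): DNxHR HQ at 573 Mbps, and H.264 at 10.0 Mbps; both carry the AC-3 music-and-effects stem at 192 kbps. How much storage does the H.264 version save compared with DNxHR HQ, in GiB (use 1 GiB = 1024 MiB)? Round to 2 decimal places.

15 min = 900 s
Audio: 192 kbps = 0.192 Mbps.
DNxHR HQ: 573.192 Mbps × 900 s = 515872.8 Mb = 60.055 GiB.
H.264: 10.192 Mbps × 900 s = 9172.8 Mb = 1.068 GiB.
Saving: 60.055 − 1.068 = 58.988 GiB.

58.99 GiB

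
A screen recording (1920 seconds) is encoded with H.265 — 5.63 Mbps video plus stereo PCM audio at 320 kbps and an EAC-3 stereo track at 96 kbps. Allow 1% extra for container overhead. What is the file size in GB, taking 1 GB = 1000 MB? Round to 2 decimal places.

Audio total: 320 + 96 = 416 kbps = 0.416 Mbps.
Total bitrate: 5.63 + 0.416 = 6.046 Mbps.
Stream data: 6.046 Mbps × 1920 s = 11608.3 Mb.
With 1% container overhead: ×1.01.
11,724 Mb ÷ 8 = 1,466 MB → 1.466 GB.

1.47 GB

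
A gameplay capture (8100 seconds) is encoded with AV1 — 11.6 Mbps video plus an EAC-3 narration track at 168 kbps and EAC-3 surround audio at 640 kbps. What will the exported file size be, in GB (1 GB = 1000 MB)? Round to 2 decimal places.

12.56 GB

Audio total: 168 + 640 = 808 kbps = 0.808 Mbps.
Total bitrate: 11.6 + 0.808 = 12.408 Mbps.
Stream data: 12.408 Mbps × 8100 s = 100504.8 Mb.
100,505 Mb ÷ 8 = 12,563 MB → 12.56 GB.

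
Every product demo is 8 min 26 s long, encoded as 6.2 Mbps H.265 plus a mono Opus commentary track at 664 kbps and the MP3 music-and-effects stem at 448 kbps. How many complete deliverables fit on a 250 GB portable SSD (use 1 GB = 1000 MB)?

540

8 min 26 s = 506 s
Audio total: 664 + 448 = 1112 kbps = 1.112 Mbps.
Total bitrate: 7.312 Mbps.
Per item: 7.312 Mbps × 506 s = 3,700 Mb = 462.5 MB.
Capacity: 250 GB = 2,000,000 Mb; 540.56 items → 540 complete.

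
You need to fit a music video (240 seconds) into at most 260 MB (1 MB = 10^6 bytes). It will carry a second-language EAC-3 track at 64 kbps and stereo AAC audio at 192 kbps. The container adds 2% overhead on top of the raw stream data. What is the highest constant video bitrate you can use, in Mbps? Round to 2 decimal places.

Budget: 260 MB = 2080.0 Mb.
Stream payload after overhead: 2080.0 / 1.02 = 2039.2 Mb.
Total bitrate budget: 2039.2 Mb / 240 s = 8.497 Mbps.
Audio total: 64 + 192 = 256 kbps = 0.256 Mbps.
Video: 8.497 − 0.256 = 8.241 Mbps.

8.24 Mbps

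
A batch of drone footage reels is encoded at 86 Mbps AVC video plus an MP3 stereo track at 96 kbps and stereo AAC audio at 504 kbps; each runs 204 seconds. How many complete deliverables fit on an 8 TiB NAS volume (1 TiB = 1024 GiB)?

3983

Audio total: 96 + 504 = 600 kbps = 0.600 Mbps.
Total bitrate: 86.600 Mbps.
Per item: 86.600 Mbps × 204 s = 17,666 Mb = 2,208 MB.
Capacity: 8 TiB = 70,368,744 Mb; 3983.20 items → 3983 complete.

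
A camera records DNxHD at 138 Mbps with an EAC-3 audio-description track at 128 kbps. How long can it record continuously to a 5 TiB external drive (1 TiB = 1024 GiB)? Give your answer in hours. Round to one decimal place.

Audio: 128 kbps = 0.128 Mbps.
Total bitrate: 138 + 0.128 = 138.128 Mbps.
Capacity: 5 TiB = 43,980,465 Mb.
Recording time: 43,980,465 / 138.128 = 318,404 s ≈ 88.4 hours.

88.4 hours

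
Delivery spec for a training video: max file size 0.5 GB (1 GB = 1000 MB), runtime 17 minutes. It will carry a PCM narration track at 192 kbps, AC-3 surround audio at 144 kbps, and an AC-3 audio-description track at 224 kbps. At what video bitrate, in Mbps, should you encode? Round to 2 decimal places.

3.36 Mbps

Budget: 0.5 GB = 4000.0 Mb.
17 min = 1020 s
Total bitrate budget: 4000.0 Mb / 1020 s = 3.922 Mbps.
Audio total: 192 + 144 + 224 = 560 kbps = 0.560 Mbps.
Video: 3.922 − 0.560 = 3.362 Mbps.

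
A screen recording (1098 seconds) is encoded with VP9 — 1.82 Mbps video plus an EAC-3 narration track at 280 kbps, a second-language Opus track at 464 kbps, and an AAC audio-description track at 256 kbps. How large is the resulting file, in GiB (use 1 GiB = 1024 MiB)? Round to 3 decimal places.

0.360 GiB

Audio total: 280 + 464 + 256 = 1000 kbps = 1.000 Mbps.
Total bitrate: 1.82 + 1.000 = 2.820 Mbps.
Stream data: 2.820 Mbps × 1098 s = 3096.4 Mb.
3,096 Mb = 387,045,000 bytes ÷ 1,073,741,824 = 0.3605 GiB.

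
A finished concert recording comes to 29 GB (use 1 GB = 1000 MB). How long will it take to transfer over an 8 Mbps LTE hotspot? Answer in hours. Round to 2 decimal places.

8.06 hours

File: 29 GB = 232000.0 Mb.
At 8 Mbps: 232000.0 / 8 = 29000.0 s ≈ 8.06 hours.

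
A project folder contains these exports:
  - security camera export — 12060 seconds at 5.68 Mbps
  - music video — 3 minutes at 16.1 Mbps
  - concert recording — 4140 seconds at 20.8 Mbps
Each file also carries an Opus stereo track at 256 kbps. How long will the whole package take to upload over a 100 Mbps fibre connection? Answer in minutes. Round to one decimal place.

27.0 minutes

Audio: 256 kbps = 0.256 Mbps.
security camera export: 5.936 Mbps × 12060 s = 71588.2 Mb
music video: 16.356 Mbps × 180 s = 2944.1 Mb
concert recording: 21.056 Mbps × 4140 s = 87171.8 Mb
Total: 161704.1 Mb = 20213.0 MB.
At 100 Mbps: 161704.1 / 100 = 1617 s ≈ 27 minutes.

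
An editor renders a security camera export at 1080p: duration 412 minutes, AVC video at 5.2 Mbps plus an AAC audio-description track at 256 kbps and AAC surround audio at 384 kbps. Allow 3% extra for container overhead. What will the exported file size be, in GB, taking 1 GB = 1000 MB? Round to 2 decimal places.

412 min = 24720 s
Audio total: 256 + 384 = 640 kbps = 0.640 Mbps.
Total bitrate: 5.2 + 0.640 = 5.840 Mbps.
Stream data: 5.840 Mbps × 24720 s = 144364.8 Mb.
With 3% container overhead: ×1.03.
148,696 Mb ÷ 8 = 18,587 MB → 18.59 GB.

18.59 GB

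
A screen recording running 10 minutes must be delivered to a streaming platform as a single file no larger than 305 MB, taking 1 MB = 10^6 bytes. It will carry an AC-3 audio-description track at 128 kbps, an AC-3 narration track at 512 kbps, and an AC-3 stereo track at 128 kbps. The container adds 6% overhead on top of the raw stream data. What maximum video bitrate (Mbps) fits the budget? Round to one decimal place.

3.1 Mbps

Budget: 305 MB = 2440.0 Mb.
Stream payload after overhead: 2440.0 / 1.06 = 2301.9 Mb.
10 min = 600 s
Total bitrate budget: 2301.9 Mb / 600 s = 3.836 Mbps.
Audio total: 128 + 512 + 128 = 768 kbps = 0.768 Mbps.
Video: 3.836 − 0.768 = 3.068 Mbps.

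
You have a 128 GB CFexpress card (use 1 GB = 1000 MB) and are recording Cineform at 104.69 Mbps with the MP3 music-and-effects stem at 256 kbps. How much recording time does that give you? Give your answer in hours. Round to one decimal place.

Audio: 256 kbps = 0.256 Mbps.
Total bitrate: 104.69 + 0.256 = 104.946 Mbps.
Capacity: 128 GB = 1,024,000 Mb.
Recording time: 1,024,000 / 104.946 = 9,757 s ≈ 2.71 hours.

2.7 hours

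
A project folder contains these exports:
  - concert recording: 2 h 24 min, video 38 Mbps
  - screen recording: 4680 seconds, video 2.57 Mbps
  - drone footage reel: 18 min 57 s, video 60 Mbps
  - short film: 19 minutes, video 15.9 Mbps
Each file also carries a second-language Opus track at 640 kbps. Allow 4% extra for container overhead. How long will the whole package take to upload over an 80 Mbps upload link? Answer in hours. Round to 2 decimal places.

1.58 hours

Audio: 640 kbps = 0.640 Mbps.
concert recording: 38.640 Mbps × 8640 s × 1.04 = 347203.6 Mb
screen recording: 3.210 Mbps × 4680 s × 1.04 = 15623.7 Mb
drone footage reel: 60.640 Mbps × 1137 s × 1.04 = 71705.6 Mb
short film: 16.540 Mbps × 1140 s × 1.04 = 19609.8 Mb
Total: 454142.7 Mb = 56767.8 MB.
At 80 Mbps: 454142.7 / 80 = 5677 s ≈ 1.58 hours.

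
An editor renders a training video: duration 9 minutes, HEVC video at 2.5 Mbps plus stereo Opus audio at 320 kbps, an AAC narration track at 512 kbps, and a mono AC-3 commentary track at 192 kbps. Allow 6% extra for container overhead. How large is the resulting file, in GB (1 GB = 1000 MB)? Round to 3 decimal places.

0.252 GB

9 min = 540 s
Audio total: 320 + 512 + 192 = 1024 kbps = 1.024 Mbps.
Total bitrate: 2.5 + 1.024 = 3.524 Mbps.
Stream data: 3.524 Mbps × 540 s = 1903.0 Mb.
With 6% container overhead: ×1.06.
2,017 Mb ÷ 8 = 252.1 MB → 0.2521 GB.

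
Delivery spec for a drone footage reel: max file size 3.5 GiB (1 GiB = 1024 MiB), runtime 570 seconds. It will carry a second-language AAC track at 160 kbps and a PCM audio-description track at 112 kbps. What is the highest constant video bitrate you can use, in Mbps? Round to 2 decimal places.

Budget: 3.5 GiB = 30064.8 Mb.
Total bitrate budget: 30064.8 Mb / 570 s = 52.745 Mbps.
Audio total: 160 + 112 = 272 kbps = 0.272 Mbps.
Video: 52.745 − 0.272 = 52.473 Mbps.

52.47 Mbps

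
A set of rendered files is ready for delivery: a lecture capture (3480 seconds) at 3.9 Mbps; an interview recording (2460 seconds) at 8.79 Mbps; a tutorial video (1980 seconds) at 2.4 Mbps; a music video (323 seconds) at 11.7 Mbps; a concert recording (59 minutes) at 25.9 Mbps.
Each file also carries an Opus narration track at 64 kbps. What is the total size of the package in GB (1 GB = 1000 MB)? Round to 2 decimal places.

Audio: 64 kbps = 0.064 Mbps.
lecture capture: 3.964 Mbps × 3480 s = 13794.7 Mb
interview recording: 8.854 Mbps × 2460 s = 21780.8 Mb
tutorial video: 2.464 Mbps × 1980 s = 4878.7 Mb
music video: 11.764 Mbps × 323 s = 3799.8 Mb
concert recording: 25.964 Mbps × 3540 s = 91912.6 Mb
Total: 136166.6 Mb = 17020.8 MB.
= 17.02 GB.

17.02 GB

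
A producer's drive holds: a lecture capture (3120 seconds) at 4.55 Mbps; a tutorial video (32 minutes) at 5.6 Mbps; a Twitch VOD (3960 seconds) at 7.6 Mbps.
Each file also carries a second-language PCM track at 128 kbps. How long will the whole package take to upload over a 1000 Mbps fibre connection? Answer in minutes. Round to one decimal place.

Audio: 128 kbps = 0.128 Mbps.
lecture capture: 4.678 Mbps × 3120 s = 14595.4 Mb
tutorial video: 5.728 Mbps × 1920 s = 10997.8 Mb
Twitch VOD: 7.728 Mbps × 3960 s = 30602.9 Mb
Total: 56196.0 Mb = 7024.5 MB.
At 1000 Mbps: 56196.0 / 1000 = 56 s ≈ 0.937 minutes.

0.9 minutes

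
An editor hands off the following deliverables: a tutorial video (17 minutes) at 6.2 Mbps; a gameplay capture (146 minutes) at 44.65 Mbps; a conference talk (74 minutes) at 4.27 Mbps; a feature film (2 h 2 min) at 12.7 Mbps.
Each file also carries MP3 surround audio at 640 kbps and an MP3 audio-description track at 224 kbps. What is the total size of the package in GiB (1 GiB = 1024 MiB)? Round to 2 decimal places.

61.47 GiB

Audio total: 640 + 224 = 864 kbps = 0.864 Mbps.
tutorial video: 7.064 Mbps × 1020 s = 7205.3 Mb
gameplay capture: 45.514 Mbps × 8760 s = 398702.6 Mb
conference talk: 5.134 Mbps × 4440 s = 22795.0 Mb
feature film: 13.564 Mbps × 7320 s = 99288.5 Mb
Total: 527991.4 Mb = 65998.9 MB.
= 61.47 GiB.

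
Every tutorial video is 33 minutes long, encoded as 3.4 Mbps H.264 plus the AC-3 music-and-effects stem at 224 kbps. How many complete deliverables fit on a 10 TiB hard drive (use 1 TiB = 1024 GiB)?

12258

33 min = 1980 s
Audio: 224 kbps = 0.224 Mbps.
Total bitrate: 3.624 Mbps.
Per item: 3.624 Mbps × 1980 s = 7,176 Mb = 896.9 MB.
Capacity: 10 TiB = 87,960,930 Mb; 12258.47 items → 12258 complete.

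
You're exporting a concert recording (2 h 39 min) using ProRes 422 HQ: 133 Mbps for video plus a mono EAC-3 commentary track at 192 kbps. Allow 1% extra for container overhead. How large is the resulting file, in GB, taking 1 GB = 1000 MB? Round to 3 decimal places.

160.420 GB

2 h 39 min = 159 min = 9540 s
Audio: 192 kbps = 0.192 Mbps.
Total bitrate: 133 + 0.192 = 133.192 Mbps.
Stream data: 133.192 Mbps × 9540 s = 1270651.7 Mb.
With 1% container overhead: ×1.01.
1,283,358 Mb ÷ 8 = 160,420 MB → 160.4 GB.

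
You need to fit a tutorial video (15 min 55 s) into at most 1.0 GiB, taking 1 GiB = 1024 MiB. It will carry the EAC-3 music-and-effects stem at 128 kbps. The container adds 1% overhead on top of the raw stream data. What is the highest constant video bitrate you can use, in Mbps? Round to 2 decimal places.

Budget: 1.0 GiB = 8589.9 Mb.
Stream payload after overhead: 8589.9 / 1.01 = 8504.9 Mb.
15 min 55 s = 955 s
Total bitrate budget: 8504.9 Mb / 955 s = 8.906 Mbps.
Audio: 128 kbps = 0.128 Mbps.
Video: 8.906 − 0.128 = 8.778 Mbps.

8.78 Mbps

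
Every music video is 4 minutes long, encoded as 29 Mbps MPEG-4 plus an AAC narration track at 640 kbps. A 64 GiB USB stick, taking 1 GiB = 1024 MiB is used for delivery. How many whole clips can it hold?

4 min = 240 s
Audio: 640 kbps = 0.640 Mbps.
Total bitrate: 29.640 Mbps.
Per item: 29.640 Mbps × 240 s = 7,114 Mb = 889.2 MB.
Capacity: 64 GiB = 549,756 Mb; 77.28 items → 77 complete.

77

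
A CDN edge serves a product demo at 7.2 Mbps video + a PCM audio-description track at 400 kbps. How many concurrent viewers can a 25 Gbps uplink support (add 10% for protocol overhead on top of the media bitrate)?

2990

Audio: 400 kbps = 0.400 Mbps.
Per-viewer media rate: 7.600 Mbps.
On the wire with 10% overhead: 8.360 Mbps.
25 Gbps = 25,000 Mbps; 25,000 / 8.360 = 2990.43 → 2990 viewers.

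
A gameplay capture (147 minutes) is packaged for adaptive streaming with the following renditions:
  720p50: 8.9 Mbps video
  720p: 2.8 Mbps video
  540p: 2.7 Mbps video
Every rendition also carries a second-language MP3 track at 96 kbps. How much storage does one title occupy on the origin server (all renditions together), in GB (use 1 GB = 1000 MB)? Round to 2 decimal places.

16.19 GB

147 min = 8820 s
Audio: 96 kbps = 0.096 Mbps.
Sum of rendition bitrates: (8.9+0.096) + (2.8+0.096) + (2.7+0.096) = 14.688 Mbps.
× 8820 s = 129,548 Mb = 16,194 MB = 16.19 GB.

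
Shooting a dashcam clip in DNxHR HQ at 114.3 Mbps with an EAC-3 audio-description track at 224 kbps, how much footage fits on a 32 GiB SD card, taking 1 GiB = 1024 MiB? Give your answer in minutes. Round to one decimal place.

Audio: 224 kbps = 0.224 Mbps.
Total bitrate: 114.3 + 0.224 = 114.524 Mbps.
Capacity: 32 GiB = 274,878 Mb.
Recording time: 274,878 / 114.524 = 2,400 s ≈ 40.0 minutes.

40.0 minutes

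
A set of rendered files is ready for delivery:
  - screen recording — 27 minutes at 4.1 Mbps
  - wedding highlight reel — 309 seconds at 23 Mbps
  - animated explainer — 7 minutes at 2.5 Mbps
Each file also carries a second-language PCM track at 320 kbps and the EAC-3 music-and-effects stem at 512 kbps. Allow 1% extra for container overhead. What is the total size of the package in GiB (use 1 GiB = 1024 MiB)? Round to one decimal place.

2.0 GiB

Audio total: 320 + 512 = 832 kbps = 0.832 Mbps.
screen recording: 4.932 Mbps × 1620 s × 1.01 = 8069.7 Mb
wedding highlight reel: 23.832 Mbps × 309 s × 1.01 = 7437.7 Mb
animated explainer: 3.332 Mbps × 420 s × 1.01 = 1413.4 Mb
Total: 16920.9 Mb = 2115.1 MB.
= 1.970 GiB.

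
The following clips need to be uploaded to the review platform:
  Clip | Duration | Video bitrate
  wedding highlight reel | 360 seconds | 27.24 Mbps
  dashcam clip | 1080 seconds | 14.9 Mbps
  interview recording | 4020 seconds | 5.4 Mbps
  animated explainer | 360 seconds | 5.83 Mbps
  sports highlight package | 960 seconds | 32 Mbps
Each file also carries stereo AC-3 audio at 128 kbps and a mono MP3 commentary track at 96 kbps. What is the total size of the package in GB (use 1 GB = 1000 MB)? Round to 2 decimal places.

10.24 GB

Audio total: 128 + 96 = 224 kbps = 0.224 Mbps.
wedding highlight reel: 27.464 Mbps × 360 s = 9887.0 Mb
dashcam clip: 15.124 Mbps × 1080 s = 16333.9 Mb
interview recording: 5.624 Mbps × 4020 s = 22608.5 Mb
animated explainer: 6.054 Mbps × 360 s = 2179.4 Mb
sports highlight package: 32.224 Mbps × 960 s = 30935.0 Mb
Total: 81943.9 Mb = 10243.0 MB.
= 10.24 GB.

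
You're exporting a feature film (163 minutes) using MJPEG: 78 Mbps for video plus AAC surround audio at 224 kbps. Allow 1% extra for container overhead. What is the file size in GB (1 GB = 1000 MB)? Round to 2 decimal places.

163 min = 9780 s
Audio: 224 kbps = 0.224 Mbps.
Total bitrate: 78 + 0.224 = 78.224 Mbps.
Stream data: 78.224 Mbps × 9780 s = 765030.7 Mb.
With 1% container overhead: ×1.01.
772,681 Mb ÷ 8 = 96,585 MB → 96.59 GB.

96.59 GB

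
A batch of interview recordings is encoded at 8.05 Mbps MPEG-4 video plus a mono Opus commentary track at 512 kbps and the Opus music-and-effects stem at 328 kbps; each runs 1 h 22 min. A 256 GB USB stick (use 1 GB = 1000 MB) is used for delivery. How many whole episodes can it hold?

1 h 22 min = 82 min = 4920 s
Audio total: 512 + 328 = 840 kbps = 0.840 Mbps.
Total bitrate: 8.890 Mbps.
Per item: 8.890 Mbps × 4920 s = 43,739 Mb = 5,467 MB.
Capacity: 256 GB = 2,048,000 Mb; 46.82 items → 46 complete.

46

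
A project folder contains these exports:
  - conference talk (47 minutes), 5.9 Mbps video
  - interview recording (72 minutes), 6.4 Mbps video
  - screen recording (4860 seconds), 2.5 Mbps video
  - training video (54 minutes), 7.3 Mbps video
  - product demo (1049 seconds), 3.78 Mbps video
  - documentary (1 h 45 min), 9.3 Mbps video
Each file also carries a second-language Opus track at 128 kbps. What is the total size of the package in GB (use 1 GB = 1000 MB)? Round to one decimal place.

18.2 GB

Audio: 128 kbps = 0.128 Mbps.
conference talk: 6.028 Mbps × 2820 s = 16999.0 Mb
interview recording: 6.528 Mbps × 4320 s = 28201.0 Mb
screen recording: 2.628 Mbps × 4860 s = 12772.1 Mb
training video: 7.428 Mbps × 3240 s = 24066.7 Mb
product demo: 3.908 Mbps × 1049 s = 4099.5 Mb
documentary: 9.428 Mbps × 6300 s = 59396.4 Mb
Total: 145534.6 Mb = 18191.8 MB.
= 18.19 GB.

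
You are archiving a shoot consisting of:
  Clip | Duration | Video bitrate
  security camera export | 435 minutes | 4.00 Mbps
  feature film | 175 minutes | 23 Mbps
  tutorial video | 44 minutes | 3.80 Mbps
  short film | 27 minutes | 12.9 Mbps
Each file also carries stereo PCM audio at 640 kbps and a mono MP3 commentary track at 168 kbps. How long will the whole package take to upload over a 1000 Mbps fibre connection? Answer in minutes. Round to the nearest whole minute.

7 minutes

Audio total: 640 + 168 = 808 kbps = 0.808 Mbps.
security camera export: 4.808 Mbps × 26100 s = 125488.8 Mb
feature film: 23.808 Mbps × 10500 s = 249984.0 Mb
tutorial video: 4.608 Mbps × 2640 s = 12165.1 Mb
short film: 13.708 Mbps × 1620 s = 22207.0 Mb
Total: 409844.9 Mb = 51230.6 MB.
At 1000 Mbps: 409844.9 / 1000 = 410 s ≈ 6.83 minutes.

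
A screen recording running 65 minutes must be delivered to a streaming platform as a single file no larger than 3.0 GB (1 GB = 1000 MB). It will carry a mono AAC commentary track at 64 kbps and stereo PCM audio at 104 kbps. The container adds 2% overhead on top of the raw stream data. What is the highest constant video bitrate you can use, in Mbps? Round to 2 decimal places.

Budget: 3.0 GB = 24000.0 Mb.
Stream payload after overhead: 24000.0 / 1.02 = 23529.4 Mb.
65 min = 3900 s
Total bitrate budget: 23529.4 Mb / 3900 s = 6.033 Mbps.
Audio total: 64 + 104 = 168 kbps = 0.168 Mbps.
Video: 6.033 − 0.168 = 5.865 Mbps.

5.87 Mbps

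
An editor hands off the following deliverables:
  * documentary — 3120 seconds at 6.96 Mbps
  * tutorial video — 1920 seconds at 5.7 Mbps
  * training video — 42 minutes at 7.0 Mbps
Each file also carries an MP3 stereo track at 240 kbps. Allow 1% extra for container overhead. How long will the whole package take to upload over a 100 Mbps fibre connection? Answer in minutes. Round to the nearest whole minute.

9 minutes

Audio: 240 kbps = 0.240 Mbps.
documentary: 7.200 Mbps × 3120 s × 1.01 = 22688.6 Mb
tutorial video: 5.940 Mbps × 1920 s × 1.01 = 11518.8 Mb
training video: 7.240 Mbps × 2520 s × 1.01 = 18427.2 Mb
Total: 52634.7 Mb = 6579.3 MB.
At 100 Mbps: 52634.7 / 100 = 526 s ≈ 8.77 minutes.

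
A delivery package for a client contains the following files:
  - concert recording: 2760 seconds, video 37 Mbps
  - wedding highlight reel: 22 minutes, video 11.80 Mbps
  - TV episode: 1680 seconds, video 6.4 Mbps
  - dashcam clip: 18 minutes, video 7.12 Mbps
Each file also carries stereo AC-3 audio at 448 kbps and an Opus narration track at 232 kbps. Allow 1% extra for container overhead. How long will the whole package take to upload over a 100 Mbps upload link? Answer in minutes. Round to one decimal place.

23.7 minutes

Audio total: 448 + 232 = 680 kbps = 0.680 Mbps.
concert recording: 37.680 Mbps × 2760 s × 1.01 = 105036.8 Mb
wedding highlight reel: 12.480 Mbps × 1320 s × 1.01 = 16638.3 Mb
TV episode: 7.080 Mbps × 1680 s × 1.01 = 12013.3 Mb
dashcam clip: 7.800 Mbps × 1080 s × 1.01 = 8508.2 Mb
Total: 142196.7 Mb = 17774.6 MB.
At 100 Mbps: 142196.7 / 100 = 1422 s ≈ 23.7 minutes.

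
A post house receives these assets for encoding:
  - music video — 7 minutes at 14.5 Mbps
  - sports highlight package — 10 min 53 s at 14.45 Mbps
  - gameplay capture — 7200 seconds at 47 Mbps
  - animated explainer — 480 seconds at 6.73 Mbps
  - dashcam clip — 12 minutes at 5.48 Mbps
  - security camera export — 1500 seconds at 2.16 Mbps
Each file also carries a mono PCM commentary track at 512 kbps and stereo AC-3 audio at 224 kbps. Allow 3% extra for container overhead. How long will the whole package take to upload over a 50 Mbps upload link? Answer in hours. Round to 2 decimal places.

Audio total: 512 + 224 = 736 kbps = 0.736 Mbps.
music video: 15.236 Mbps × 420 s × 1.03 = 6591.1 Mb
sports highlight package: 15.186 Mbps × 653 s × 1.03 = 10214.0 Mb
gameplay capture: 47.736 Mbps × 7200 s × 1.03 = 354010.2 Mb
animated explainer: 7.466 Mbps × 480 s × 1.03 = 3691.2 Mb
dashcam clip: 6.216 Mbps × 720 s × 1.03 = 4609.8 Mb
security camera export: 2.896 Mbps × 1500 s × 1.03 = 4474.3 Mb
Total: 383590.5 Mb = 47948.8 MB.
At 50 Mbps: 383590.5 / 50 = 7672 s ≈ 2.13 hours.

2.13 hours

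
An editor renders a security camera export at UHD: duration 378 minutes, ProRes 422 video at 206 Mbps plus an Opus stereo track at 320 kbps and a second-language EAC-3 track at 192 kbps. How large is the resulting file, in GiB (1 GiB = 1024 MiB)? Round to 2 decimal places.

545.25 GiB

378 min = 22680 s
Audio total: 320 + 192 = 512 kbps = 0.512 Mbps.
Total bitrate: 206 + 0.512 = 206.512 Mbps.
Stream data: 206.512 Mbps × 22680 s = 4683692.2 Mb.
4,683,692 Mb = 585,461,520,000 bytes ÷ 1,073,741,824 = 545.3 GiB.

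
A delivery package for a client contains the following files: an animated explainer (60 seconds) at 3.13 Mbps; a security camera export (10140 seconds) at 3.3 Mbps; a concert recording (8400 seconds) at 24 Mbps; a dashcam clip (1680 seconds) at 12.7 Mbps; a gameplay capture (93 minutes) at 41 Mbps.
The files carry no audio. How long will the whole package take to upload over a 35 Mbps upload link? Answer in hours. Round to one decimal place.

animated explainer: 3.130 Mbps × 60 s = 187.8 Mb
security camera export: 3.300 Mbps × 10140 s = 33462.0 Mb
concert recording: 24.000 Mbps × 8400 s = 201600.0 Mb
dashcam clip: 12.700 Mbps × 1680 s = 21336.0 Mb
gameplay capture: 41.000 Mbps × 5580 s = 228780.0 Mb
Total: 485365.8 Mb = 60670.7 MB.
At 35 Mbps: 485365.8 / 35 = 13868 s ≈ 3.85 hours.

3.9 hours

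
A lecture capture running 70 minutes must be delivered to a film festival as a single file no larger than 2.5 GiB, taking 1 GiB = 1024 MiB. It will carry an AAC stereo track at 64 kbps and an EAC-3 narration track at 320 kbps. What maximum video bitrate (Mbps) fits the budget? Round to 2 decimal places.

4.73 Mbps

Budget: 2.5 GiB = 21474.8 Mb.
70 min = 4200 s
Total bitrate budget: 21474.8 Mb / 4200 s = 5.113 Mbps.
Audio total: 64 + 320 = 384 kbps = 0.384 Mbps.
Video: 5.113 − 0.384 = 4.729 Mbps.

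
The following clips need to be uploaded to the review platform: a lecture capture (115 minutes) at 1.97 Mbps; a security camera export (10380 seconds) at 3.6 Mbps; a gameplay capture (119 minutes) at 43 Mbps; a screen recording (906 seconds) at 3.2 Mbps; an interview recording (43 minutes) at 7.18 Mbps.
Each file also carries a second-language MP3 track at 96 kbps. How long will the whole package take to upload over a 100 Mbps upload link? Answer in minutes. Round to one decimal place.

63.7 minutes

Audio: 96 kbps = 0.096 Mbps.
lecture capture: 2.066 Mbps × 6900 s = 14255.4 Mb
security camera export: 3.696 Mbps × 10380 s = 38364.5 Mb
gameplay capture: 43.096 Mbps × 7140 s = 307705.4 Mb
screen recording: 3.296 Mbps × 906 s = 2986.2 Mb
interview recording: 7.276 Mbps × 2580 s = 18772.1 Mb
Total: 382083.6 Mb = 47760.4 MB.
At 100 Mbps: 382083.6 / 100 = 3821 s ≈ 63.7 minutes.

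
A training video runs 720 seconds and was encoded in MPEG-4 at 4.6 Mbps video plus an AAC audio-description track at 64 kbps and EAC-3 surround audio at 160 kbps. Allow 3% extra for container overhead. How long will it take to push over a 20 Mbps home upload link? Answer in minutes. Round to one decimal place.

Audio total: 64 + 160 = 224 kbps = 0.224 Mbps.
Total bitrate: 4.824 Mbps.
File: 4.824 Mbps × 720 s = 3473.3 Mb.
With 3% container overhead: ×1.03. → 3577.5 Mb.
At 20 Mbps: 3577.5 / 20 = 178.9 s ≈ 2.98 minutes.

3.0 minutes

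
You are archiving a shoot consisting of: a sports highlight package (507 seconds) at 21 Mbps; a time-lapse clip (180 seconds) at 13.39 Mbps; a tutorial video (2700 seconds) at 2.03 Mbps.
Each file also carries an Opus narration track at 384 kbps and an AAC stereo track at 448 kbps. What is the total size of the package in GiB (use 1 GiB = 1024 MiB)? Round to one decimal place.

Audio total: 384 + 448 = 832 kbps = 0.832 Mbps.
sports highlight package: 21.832 Mbps × 507 s = 11068.8 Mb
time-lapse clip: 14.222 Mbps × 180 s = 2560.0 Mb
tutorial video: 2.862 Mbps × 2700 s = 7727.4 Mb
Total: 21356.2 Mb = 2669.5 MB.
= 2.486 GiB.

2.5 GiB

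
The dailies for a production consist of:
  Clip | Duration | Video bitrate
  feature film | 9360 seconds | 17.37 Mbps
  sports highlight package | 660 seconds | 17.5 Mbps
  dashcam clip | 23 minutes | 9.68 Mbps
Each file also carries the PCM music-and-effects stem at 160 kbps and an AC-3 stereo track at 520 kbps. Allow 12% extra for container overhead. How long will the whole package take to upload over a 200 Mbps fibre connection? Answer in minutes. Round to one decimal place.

Audio total: 160 + 520 = 680 kbps = 0.680 Mbps.
feature film: 18.050 Mbps × 9360 s × 1.12 = 189221.8 Mb
sports highlight package: 18.180 Mbps × 660 s × 1.12 = 13438.7 Mb
dashcam clip: 10.360 Mbps × 1380 s × 1.12 = 16012.4 Mb
Total: 218672.8 Mb = 27334.1 MB.
At 200 Mbps: 218672.8 / 200 = 1093 s ≈ 18.2 minutes.

18.2 minutes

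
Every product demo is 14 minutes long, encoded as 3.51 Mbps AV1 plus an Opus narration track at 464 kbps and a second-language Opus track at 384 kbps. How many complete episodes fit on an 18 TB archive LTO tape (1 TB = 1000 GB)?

14 min = 840 s
Audio total: 464 + 384 = 848 kbps = 0.848 Mbps.
Total bitrate: 4.358 Mbps.
Per item: 4.358 Mbps × 840 s = 3,661 Mb = 457.6 MB.
Capacity: 18 TB = 144,000,000 Mb; 39336.52 items → 39336 complete.

39336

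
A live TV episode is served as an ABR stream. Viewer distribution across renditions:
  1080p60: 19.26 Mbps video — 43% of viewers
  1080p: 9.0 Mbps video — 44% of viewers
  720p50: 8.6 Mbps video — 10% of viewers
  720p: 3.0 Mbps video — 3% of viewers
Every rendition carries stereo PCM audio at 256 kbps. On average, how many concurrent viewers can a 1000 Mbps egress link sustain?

Audio: 256 kbps = 0.256 Mbps.
Average per-viewer bitrate: 0.43×19.516 + 0.44×9.256 + 0.10×8.856 + 0.03×3.256 = 13.448 Mbps.
1000 Mbps = 1,000 Mbps; 1,000 / 13.448 = 74.36 → 74.

74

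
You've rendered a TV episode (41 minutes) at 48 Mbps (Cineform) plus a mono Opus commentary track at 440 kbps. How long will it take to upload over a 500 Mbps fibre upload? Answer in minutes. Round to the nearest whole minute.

4 minutes

41 min = 2460 s
Audio: 440 kbps = 0.440 Mbps.
Total bitrate: 48.440 Mbps.
File: 48.440 Mbps × 2460 s = 119162.4 Mb.
At 500 Mbps: 119162.4 / 500 = 238.3 s ≈ 3.97 minutes.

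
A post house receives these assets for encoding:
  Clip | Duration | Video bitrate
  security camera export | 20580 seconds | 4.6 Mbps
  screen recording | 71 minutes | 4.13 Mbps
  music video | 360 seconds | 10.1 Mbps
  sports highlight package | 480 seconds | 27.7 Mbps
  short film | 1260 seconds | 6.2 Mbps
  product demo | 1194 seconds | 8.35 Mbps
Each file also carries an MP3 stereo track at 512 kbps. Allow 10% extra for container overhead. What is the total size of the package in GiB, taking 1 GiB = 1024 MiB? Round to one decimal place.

20.7 GiB

Audio: 512 kbps = 0.512 Mbps.
security camera export: 5.112 Mbps × 20580 s × 1.10 = 115725.5 Mb
screen recording: 4.642 Mbps × 4260 s × 1.10 = 21752.4 Mb
music video: 10.612 Mbps × 360 s × 1.10 = 4202.4 Mb
sports highlight package: 28.212 Mbps × 480 s × 1.10 = 14895.9 Mb
short film: 6.712 Mbps × 1260 s × 1.10 = 9302.8 Mb
product demo: 8.862 Mbps × 1194 s × 1.10 = 11639.4 Mb
Total: 177518.3 Mb = 22189.8 MB.
= 20.67 GiB.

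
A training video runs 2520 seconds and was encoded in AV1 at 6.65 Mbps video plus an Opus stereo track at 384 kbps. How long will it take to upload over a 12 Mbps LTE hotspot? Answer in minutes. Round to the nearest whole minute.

Audio: 384 kbps = 0.384 Mbps.
Total bitrate: 7.034 Mbps.
File: 7.034 Mbps × 2520 s = 17725.7 Mb.
At 12 Mbps: 17725.7 / 12 = 1477.1 s ≈ 24.6 minutes.

25 minutes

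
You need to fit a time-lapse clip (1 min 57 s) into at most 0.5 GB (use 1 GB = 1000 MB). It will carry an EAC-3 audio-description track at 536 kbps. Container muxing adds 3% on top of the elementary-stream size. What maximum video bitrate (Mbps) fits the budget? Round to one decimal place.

Budget: 0.5 GB = 4000.0 Mb.
Stream payload after overhead: 4000.0 / 1.03 = 3883.5 Mb.
1 min 57 s = 117 s
Total bitrate budget: 3883.5 Mb / 117 s = 33.192 Mbps.
Audio: 536 kbps = 0.536 Mbps.
Video: 33.192 − 0.536 = 32.656 Mbps.

32.7 Mbps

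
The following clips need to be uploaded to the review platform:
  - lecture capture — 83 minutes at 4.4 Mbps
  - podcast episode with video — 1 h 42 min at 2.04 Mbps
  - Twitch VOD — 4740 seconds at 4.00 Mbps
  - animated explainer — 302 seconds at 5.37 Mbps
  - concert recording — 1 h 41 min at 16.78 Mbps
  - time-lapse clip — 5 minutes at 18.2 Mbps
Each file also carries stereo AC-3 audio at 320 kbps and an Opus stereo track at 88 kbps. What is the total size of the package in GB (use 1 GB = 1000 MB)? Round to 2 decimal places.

21.41 GB

Audio total: 320 + 88 = 408 kbps = 0.408 Mbps.
lecture capture: 4.808 Mbps × 4980 s = 23943.8 Mb
podcast episode with video: 2.448 Mbps × 6120 s = 14981.8 Mb
Twitch VOD: 4.408 Mbps × 4740 s = 20893.9 Mb
animated explainer: 5.778 Mbps × 302 s = 1745.0 Mb
concert recording: 17.188 Mbps × 6060 s = 104159.3 Mb
time-lapse clip: 18.608 Mbps × 300 s = 5582.4 Mb
Total: 171306.2 Mb = 21413.3 MB.
= 21.41 GB.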